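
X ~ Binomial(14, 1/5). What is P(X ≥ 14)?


P(X ≥ 14) = Σ P(X=i) for i=14..14
P(X=14) = 1/6103515625
Sum = 1/6103515625

P(X ≥ 14) = 1/6103515625 ≈ 0.00%


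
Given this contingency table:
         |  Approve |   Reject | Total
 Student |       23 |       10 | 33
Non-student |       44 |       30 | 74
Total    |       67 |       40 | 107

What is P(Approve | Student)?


P(Approve | Student) = 23/(23+10) = 23/33

P(Approve|Student) = 23/33 ≈ 69.70%


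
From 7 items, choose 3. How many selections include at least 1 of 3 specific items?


Complement: C(7,3) - C(4,3) = 35 - 4 = 31

31


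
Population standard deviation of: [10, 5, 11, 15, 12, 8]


Mean = 61/6
  (10-61/6)²=1/36
  (5-61/6)²=961/36
  (11-61/6)²=25/36
  (15-61/6)²=841/36
  (12-61/6)²=121/36
  (8-61/6)²=169/36
Σ(x-μ)² = 353/6
σ² = (353/6)/6 = 353/36

σ = √(353/36) ≈ 3.1314


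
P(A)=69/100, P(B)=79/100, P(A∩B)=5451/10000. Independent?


P(A)×P(B) = 5451/10000
P(A∩B) = 5451/10000
Equal ✓ → Independent

Yes, independent


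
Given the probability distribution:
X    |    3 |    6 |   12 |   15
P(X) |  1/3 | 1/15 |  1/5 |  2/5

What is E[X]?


E[X] = Σ x·P(X=x)
= (3)×(1/3) + (6)×(1/15) + (12)×(1/5) + (15)×(2/5)
= 49/5

E[X] = 49/5


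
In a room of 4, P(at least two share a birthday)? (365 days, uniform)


P(all different) = Π(365-i)/365 for i=0..3
= 0.983644
P(match) = 1 - 0.983644 = 0.016356

P ≈ 0.0164 ≈ 1.64%


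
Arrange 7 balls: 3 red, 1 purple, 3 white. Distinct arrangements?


7!/(3!×1!×3!) = 140

140


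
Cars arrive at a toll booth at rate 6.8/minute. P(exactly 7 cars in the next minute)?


Poisson(λ=6.8): P(X=7) = e^(-λ)×λ^k/k!
= e^(-6.8) × 6.8^7 / 7!
≈ 0.001113775148 × 672298.881843 / 5040 ≈ 0.148569

P(X=7) ≈ 0.148569 ≈ 14.86%


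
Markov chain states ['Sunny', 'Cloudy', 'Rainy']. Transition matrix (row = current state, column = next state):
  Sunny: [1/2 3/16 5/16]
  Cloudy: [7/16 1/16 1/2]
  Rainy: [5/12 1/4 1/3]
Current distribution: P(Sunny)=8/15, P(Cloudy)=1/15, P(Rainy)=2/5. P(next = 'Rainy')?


P(next=Rainy) = Σᵢ P(now=i)×P(i→Rainy)
= 8/15×5/16 + 1/15×1/2 + 2/5×1/3
= 1/6 + 1/30 + 2/15 = 1/3

P = 1/3 ≈ 0.3333


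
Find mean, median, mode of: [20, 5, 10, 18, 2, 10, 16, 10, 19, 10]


Sorted: [2, 5, 10, 10, 10, 10, 16, 18, 19, 20]
Mean = 120/10 = 12
Median = 10
Freq: {20: 1, 5: 1, 10: 4, 18: 1, 2: 1, 16: 1, 19: 1}
Mode: [10]

Mean=12, Median=10, Mode=10


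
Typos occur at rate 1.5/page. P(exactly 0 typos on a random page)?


Poisson(λ=1.5): P(X=0) = e^(-λ)×λ^k/k!
= e^(-1.5) × 1.5^0 / 0!
≈ 0.2231301601 × 1 / 1 ≈ 0.223130

P(X=0) ≈ 0.223130 ≈ 22.31%


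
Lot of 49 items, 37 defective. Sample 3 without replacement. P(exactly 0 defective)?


Hypergeometric: C(37,0)×C(12,3)/C(49,3)
= 1×220/18424 = 55/4606

P(X=0) = 55/4606 ≈ 1.19%


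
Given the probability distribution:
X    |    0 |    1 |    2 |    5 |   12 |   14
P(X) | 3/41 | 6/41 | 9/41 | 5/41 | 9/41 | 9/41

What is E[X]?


E[X] = Σ x·P(X=x)
= (0)×(3/41) + (1)×(6/41) + (2)×(9/41) + (5)×(5/41) + (12)×(9/41) + (14)×(9/41)
= 283/41

E[X] = 283/41


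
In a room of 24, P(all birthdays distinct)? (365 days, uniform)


P(all different) = Π(365-i)/365 for i=0..23
= (365/365)×(364/365)×...×(342/365)
= 0.461656

P ≈ 0.4617 ≈ 46.17%


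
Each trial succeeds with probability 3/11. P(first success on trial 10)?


Geometric: P(X=10) = (1-p)^(k-1)×p = (8/11)^9×3/11 = 402653184/25937424601

P(X=10) = 402653184/25937424601 ≈ 1.55%


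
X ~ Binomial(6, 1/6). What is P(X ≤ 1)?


P(X ≤ 1) = Σ P(X=i) for i=0..1
P(X=0) = 15625/46656
P(X=1) = 3125/7776
Sum = 34375/46656

P(X ≤ 1) = 34375/46656 ≈ 73.68%


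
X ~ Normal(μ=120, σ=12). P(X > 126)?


z = (126-120)/12 = 0.5
P(X > 126) = 1 - P(Z ≤ 0.5) = 1 - 0.6915 = 0.3085

P(X > 126) ≈ 0.3085


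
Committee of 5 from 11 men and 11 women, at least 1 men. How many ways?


Count by #men:
  1M,4W: C(11,1)×C(11,4)=3630
  2M,3W: C(11,2)×C(11,3)=9075
  3M,2W: C(11,3)×C(11,2)=9075
  4M,1W: C(11,4)×C(11,1)=3630
  5M,0W: C(11,5)×C(11,0)=462
Total = 25872

25872


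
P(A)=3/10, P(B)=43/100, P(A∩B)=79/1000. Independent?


P(A)×P(B) = 129/1000
P(A∩B) = 79/1000
Not equal → NOT independent

No, not independent


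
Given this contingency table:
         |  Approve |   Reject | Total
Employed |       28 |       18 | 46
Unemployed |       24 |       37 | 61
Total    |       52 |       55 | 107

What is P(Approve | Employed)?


P(Approve | Employed) = 28/(28+18) = 28/46 = 14/23

P(Approve|Employed) = 14/23 ≈ 60.87%


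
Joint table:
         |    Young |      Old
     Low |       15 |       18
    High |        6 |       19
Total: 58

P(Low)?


P(Low) = (15+18)/58 = 33/58

P(Low) = 33/58 ≈ 56.90%


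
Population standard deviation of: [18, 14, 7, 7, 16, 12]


Mean = 74/6 = 37/3
  (18-37/3)²=289/9
  (14-37/3)²=25/9
  (7-37/3)²=256/9
  (7-37/3)²=256/9
  (16-37/3)²=121/9
  (12-37/3)²=1/9
Σ(x-μ)² = 316/3
σ² = (316/3)/6 = 158/9

σ = √(158/9) ≈ 4.1899


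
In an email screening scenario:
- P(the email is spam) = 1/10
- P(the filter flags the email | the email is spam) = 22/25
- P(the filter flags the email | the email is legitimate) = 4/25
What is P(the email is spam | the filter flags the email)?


Using Bayes' theorem:
P(A|B) = P(B|A)·P(A) / P(B)

P(the filter flags the email) = 22/25 × 1/10 + 4/25 × 9/10
= 11/125 + 18/125 = 29/125

P(the email is spam|the filter flags the email) = (11/125) / (29/125) = 11/29

P(the email is spam|the filter flags the email) = 11/29 ≈ 37.93%


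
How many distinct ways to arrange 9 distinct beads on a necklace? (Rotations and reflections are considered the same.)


Free circular arrangements: rotations and reflections both identified.
(n-1)!/2 = 8!/2 = 40320/2 = 20160

20160


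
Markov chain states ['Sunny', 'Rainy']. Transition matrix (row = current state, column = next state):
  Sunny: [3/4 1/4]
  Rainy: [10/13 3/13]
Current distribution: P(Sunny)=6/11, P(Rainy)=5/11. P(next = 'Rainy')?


P(next=Rainy) = Σᵢ P(now=i)×P(i→Rainy)
= 6/11×1/4 + 5/11×3/13
= 3/22 + 15/143 = 69/286

P = 69/286 ≈ 0.2413


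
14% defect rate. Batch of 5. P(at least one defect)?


P(all good) = (43/50)^5 = 147008443/312500000
P(≥1 defect) = 165491557/312500000

P = 165491557/312500000 ≈ 52.96%


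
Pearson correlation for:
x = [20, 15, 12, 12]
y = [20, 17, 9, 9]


n=4, Σx=59, Σy=55, Σxy=871, Σx²=913, Σy²=851
r = (4×871 - 59×55)/√((4×913 - 59²)(4×851 - 55²))
= 239/√(171×379) = 239/√64809 ≈ 239/254.5761 ≈ 0.9388

r ≈ 0.9388


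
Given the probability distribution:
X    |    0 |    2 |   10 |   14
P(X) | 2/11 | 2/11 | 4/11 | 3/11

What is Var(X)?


E[X] = 86/11
E[X²] = 996/11
Var(X) = E[X²] - (E[X])² = 996/11 - 7396/121 = 3560/121

Var(X) = 3560/121 ≈ 29.4215


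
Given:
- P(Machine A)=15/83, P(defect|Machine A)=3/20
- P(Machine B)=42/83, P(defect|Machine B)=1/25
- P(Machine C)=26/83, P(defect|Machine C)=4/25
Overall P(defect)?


P(B) = Σ P(B|Aᵢ)×P(Aᵢ)
  3/20×15/83 = 9/332
  1/25×42/83 = 42/2075
  4/25×26/83 = 104/2075
Sum = 809/8300

P(defect) = 809/8300 ≈ 9.75%


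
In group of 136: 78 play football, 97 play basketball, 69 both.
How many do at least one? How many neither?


|A∪B| = 78+97-69 = 106
Neither = 136-106 = 30

At least one: 106; Neither: 30


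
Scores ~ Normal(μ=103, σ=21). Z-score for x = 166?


z = (x - μ)/σ = (166 - 103)/21 = 3.0

z = 3.0


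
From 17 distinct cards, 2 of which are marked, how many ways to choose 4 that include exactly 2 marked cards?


Choose 2 of the 2 marked cards and 2 of the other 15 cards:
C(2,2)×C(15,2) = 1×105 = 105

105


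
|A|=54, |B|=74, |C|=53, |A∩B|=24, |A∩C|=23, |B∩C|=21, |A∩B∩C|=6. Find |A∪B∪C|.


|A∪B∪C| = 54+74+53-24-23-21+6 = 119

|A∪B∪C| = 119


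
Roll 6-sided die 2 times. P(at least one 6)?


P(no 6)^2 = (5/6)^2 = 25/36
P(≥1) = 1 - 25/36 = 11/36

P = 11/36 ≈ 30.56%


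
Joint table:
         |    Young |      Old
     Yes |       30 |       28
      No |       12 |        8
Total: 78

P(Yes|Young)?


P(Yes|Young) = 30/(30+12) = 30/42 = 5/7

P = 5/7 ≈ 71.43%


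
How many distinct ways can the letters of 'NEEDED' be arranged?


Letters: 6, freq: {'N': 1, 'E': 3, 'D': 2}
6!/(1!×3!×2!) = 720/12 = 60

60


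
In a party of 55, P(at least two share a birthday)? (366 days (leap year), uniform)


P(all different) = Π(366-i)/366 for i=0..54
= 0.013909
P(match) = 1 - 0.013909 = 0.986091

P ≈ 0.9861 ≈ 98.61%


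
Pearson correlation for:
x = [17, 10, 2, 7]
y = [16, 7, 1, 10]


n=4, Σx=36, Σy=34, Σxy=414, Σx²=442, Σy²=406
r = (4×414 - 36×34)/√((4×442 - 36²)(4×406 - 34²))
= 432/√(472×468) = 432/√220896 ≈ 432/469.9957 ≈ 0.9192

r ≈ 0.9192


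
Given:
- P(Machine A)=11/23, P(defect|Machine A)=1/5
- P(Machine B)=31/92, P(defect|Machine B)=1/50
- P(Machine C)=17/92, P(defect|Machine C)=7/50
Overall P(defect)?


P(B) = Σ P(B|Aᵢ)×P(Aᵢ)
  1/5×11/23 = 11/115
  1/50×31/92 = 31/4600
  7/50×17/92 = 119/4600
Sum = 59/460

P(defect) = 59/460 ≈ 12.83%


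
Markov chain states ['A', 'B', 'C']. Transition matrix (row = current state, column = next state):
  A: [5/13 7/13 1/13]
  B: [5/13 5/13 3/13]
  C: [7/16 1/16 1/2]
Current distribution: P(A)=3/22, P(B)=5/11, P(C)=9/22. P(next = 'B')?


P(next=B) = Σᵢ P(now=i)×P(i→B)
= 3/22×7/13 + 5/11×5/13 + 9/22×1/16
= 21/286 + 25/143 + 9/352 = 1253/4576

P = 1253/4576 ≈ 0.2738


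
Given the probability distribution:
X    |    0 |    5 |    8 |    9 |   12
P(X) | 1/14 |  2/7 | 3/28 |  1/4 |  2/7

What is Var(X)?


E[X] = 223/28
E[X²] = 2111/28
Var(X) = E[X²] - (E[X])² = 2111/28 - 49729/784 = 9379/784

Var(X) = 9379/784 ≈ 11.9630


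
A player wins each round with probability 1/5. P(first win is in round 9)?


Geometric: P(X=9) = (1-p)^(k-1)×p = (4/5)^8×1/5 = 65536/1953125

P(X=9) = 65536/1953125 ≈ 3.36%


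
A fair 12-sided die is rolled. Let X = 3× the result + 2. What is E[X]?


E[die] = (1+12)/2 = 13/2
E[X] = 3×13/2 + 2 = 43/2

E[X] = 43/2


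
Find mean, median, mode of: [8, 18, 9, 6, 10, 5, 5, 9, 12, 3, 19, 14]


Sorted: [3, 5, 5, 6, 8, 9, 9, 10, 12, 14, 18, 19]
Mean = 118/12 = 59/6
Median = 9
Freq: {8: 1, 18: 1, 9: 2, 6: 1, 10: 1, 5: 2, 12: 1, 3: 1, 19: 1, 14: 1}
Mode: [5, 9]

Mean=59/6, Median=9, Mode=[5, 9]


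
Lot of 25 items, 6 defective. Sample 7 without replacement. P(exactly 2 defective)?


Hypergeometric: C(6,2)×C(19,5)/C(25,7)
= 15×11628/480700 = 459/1265

P(X=2) = 459/1265 ≈ 36.28%


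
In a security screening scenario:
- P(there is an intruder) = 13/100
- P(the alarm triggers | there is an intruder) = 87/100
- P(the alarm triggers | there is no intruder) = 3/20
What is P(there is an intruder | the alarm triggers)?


Using Bayes' theorem:
P(A|B) = P(B|A)·P(A) / P(B)

P(the alarm triggers) = 87/100 × 13/100 + 3/20 × 87/100
= 1131/10000 + 261/2000 = 609/2500

P(there is an intruder|the alarm triggers) = (1131/10000) / (609/2500) = 13/28

P(there is an intruder|the alarm triggers) = 13/28 ≈ 46.43%


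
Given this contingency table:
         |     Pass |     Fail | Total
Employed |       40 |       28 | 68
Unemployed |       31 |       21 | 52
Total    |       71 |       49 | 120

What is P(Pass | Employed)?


P(Pass | Employed) = 40/(40+28) = 40/68 = 10/17

P(Pass|Employed) = 10/17 ≈ 58.82%


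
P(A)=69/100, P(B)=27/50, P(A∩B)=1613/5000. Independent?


P(A)×P(B) = 1863/5000
P(A∩B) = 1613/5000
Not equal → NOT independent

No, not independent


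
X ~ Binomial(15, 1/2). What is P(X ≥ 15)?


P(X ≥ 15) = Σ P(X=i) for i=15..15
P(X=15) = 1/32768
Sum = 1/32768

P(X ≥ 15) = 1/32768 ≈ 0.00%


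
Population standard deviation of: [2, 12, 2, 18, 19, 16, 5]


Mean = 74/7
  (2-74/7)²=3600/49
  (12-74/7)²=100/49
  (2-74/7)²=3600/49
  (18-74/7)²=2704/49
  (19-74/7)²=3481/49
  (16-74/7)²=1444/49
  (5-74/7)²=1521/49
Σ(x-μ)² = 2350/7
σ² = (2350/7)/7 = 2350/49

σ = √(2350/49) ≈ 6.9253


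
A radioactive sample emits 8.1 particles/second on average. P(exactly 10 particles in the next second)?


Poisson(λ=8.1): P(X=10) = e^(-λ)×λ^k/k!
= e^(-8.1) × 8.1^10 / 10!
≈ 0.0003035391381 × 1215766545.91 / 3628800 ≈ 0.101696

P(X=10) ≈ 0.101696 ≈ 10.17%


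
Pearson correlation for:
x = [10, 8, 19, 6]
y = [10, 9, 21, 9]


n=4, Σx=43, Σy=49, Σxy=625, Σx²=561, Σy²=703
r = (4×625 - 43×49)/√((4×561 - 43²)(4×703 - 49²))
= 393/√(395×411) = 393/√162345 ≈ 393/402.9206 ≈ 0.9754

r ≈ 0.9754


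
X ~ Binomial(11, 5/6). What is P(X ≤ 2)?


P(X ≤ 2) = Σ P(X=i) for i=0..2
P(X=0) = 1/362797056
P(X=1) = 55/362797056
P(X=2) = 1375/362797056
Sum = 53/13436928

P(X ≤ 2) = 53/13436928 ≈ 0.00%


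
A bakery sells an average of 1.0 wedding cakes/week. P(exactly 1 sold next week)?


Poisson(λ=1.0): P(X=1) = e^(-λ)×λ^k/k!
= e^(-1.0) × 1.0^1 / 1!
≈ 0.3678794412 × 1 / 1 ≈ 0.367879

P(X=1) ≈ 0.367879 ≈ 36.79%


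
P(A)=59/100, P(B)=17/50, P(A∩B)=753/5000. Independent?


P(A)×P(B) = 1003/5000
P(A∩B) = 753/5000
Not equal → NOT independent

No, not independent


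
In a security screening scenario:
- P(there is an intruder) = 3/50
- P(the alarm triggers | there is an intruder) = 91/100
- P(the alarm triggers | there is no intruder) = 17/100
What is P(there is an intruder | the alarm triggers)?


Using Bayes' theorem:
P(A|B) = P(B|A)·P(A) / P(B)

P(the alarm triggers) = 91/100 × 3/50 + 17/100 × 47/50
= 273/5000 + 799/5000 = 134/625

P(there is an intruder|the alarm triggers) = (273/5000) / (134/625) = 273/1072

P(there is an intruder|the alarm triggers) = 273/1072 ≈ 25.47%


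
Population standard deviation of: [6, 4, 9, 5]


Mean = 24/4 = 6
  (6-6)²=0
  (4-6)²=4
  (9-6)²=9
  (5-6)²=1
Σ(x-μ)² = 14
σ² = 14/4 = 7/2

σ = √(7/2) ≈ 1.8708


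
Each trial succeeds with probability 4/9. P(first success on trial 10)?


Geometric: P(X=10) = (1-p)^(k-1)×p = (5/9)^9×4/9 = 7812500/3486784401

P(X=10) = 7812500/3486784401 ≈ 0.22%


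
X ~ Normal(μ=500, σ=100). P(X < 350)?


z = (350-500)/100 = -1.5
P(Z < -1.5) = 0.0668

P(X < 350) ≈ 0.0668


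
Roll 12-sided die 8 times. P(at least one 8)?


P(no 8)^8 = (11/12)^8 = 214358881/429981696
P(≥1) = 1 - 214358881/429981696 = 215622815/429981696

P = 215622815/429981696 ≈ 50.15%


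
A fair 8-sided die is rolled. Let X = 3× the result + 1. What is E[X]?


E[die] = (1+8)/2 = 9/2
E[X] = 3×9/2 + 1 = 29/2

E[X] = 29/2


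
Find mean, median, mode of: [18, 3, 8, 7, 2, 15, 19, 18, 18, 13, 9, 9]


Sorted: [2, 3, 7, 8, 9, 9, 13, 15, 18, 18, 18, 19]
Mean = 139/12
Median = 11
Freq: {18: 3, 3: 1, 8: 1, 7: 1, 2: 1, 15: 1, 19: 1, 13: 1, 9: 2}
Mode: [18]

Mean=139/12, Median=11, Mode=18


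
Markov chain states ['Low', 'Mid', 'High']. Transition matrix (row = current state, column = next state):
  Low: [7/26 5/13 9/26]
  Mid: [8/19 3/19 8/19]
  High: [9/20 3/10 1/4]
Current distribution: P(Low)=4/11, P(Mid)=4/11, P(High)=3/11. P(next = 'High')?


P(next=High) = Σᵢ P(now=i)×P(i→High)
= 4/11×9/26 + 4/11×8/19 + 3/11×1/4
= 18/143 + 32/209 + 3/44 = 343/988

P = 343/988 ≈ 0.3472


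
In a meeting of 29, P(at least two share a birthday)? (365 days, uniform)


P(all different) = Π(365-i)/365 for i=0..28
= 0.319031
P(match) = 1 - 0.319031 = 0.680969

P ≈ 0.6810 ≈ 68.10%


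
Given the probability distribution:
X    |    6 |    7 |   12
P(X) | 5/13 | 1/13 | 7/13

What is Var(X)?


E[X] = 121/13
E[X²] = 1237/13
Var(X) = E[X²] - (E[X])² = 1237/13 - 14641/169 = 1440/169

Var(X) = 1440/169 ≈ 8.5207


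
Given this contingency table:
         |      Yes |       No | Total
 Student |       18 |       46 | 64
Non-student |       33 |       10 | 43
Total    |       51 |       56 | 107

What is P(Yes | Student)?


P(Yes | Student) = 18/(18+46) = 18/64 = 9/32

P(Yes|Student) = 9/32 ≈ 28.12%


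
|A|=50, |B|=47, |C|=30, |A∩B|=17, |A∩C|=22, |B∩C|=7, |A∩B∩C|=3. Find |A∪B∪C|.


|A∪B∪C| = 50+47+30-17-22-7+3 = 84

|A∪B∪C| = 84


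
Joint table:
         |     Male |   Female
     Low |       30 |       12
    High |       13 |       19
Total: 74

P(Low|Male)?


P(Low|Male) = 30/(30+13) = 30/43

P = 30/43 ≈ 69.77%


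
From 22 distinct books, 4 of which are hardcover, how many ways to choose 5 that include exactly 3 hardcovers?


Choose 3 of the 4 hardcovers and 2 of the other 18 books:
C(4,3)×C(18,2) = 4×153 = 612

612


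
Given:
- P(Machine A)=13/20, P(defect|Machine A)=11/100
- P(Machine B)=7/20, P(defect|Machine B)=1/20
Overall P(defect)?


P(B) = Σ P(B|Aᵢ)×P(Aᵢ)
  11/100×13/20 = 143/2000
  1/20×7/20 = 7/400
Sum = 89/1000

P(defect) = 89/1000 ≈ 8.90%


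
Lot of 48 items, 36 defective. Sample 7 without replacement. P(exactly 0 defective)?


Hypergeometric: C(36,0)×C(12,7)/C(48,7)
= 1×792/73629072 = 1/92966

P(X=0) = 1/92966 ≈ 0.00%


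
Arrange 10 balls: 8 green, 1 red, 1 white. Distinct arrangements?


10!/(8!×1!×1!) = 90

90


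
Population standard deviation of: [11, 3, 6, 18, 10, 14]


Mean = 62/6 = 31/3
  (11-31/3)²=4/9
  (3-31/3)²=484/9
  (6-31/3)²=169/9
  (18-31/3)²=529/9
  (10-31/3)²=1/9
  (14-31/3)²=121/9
Σ(x-μ)² = 436/3
σ² = (436/3)/6 = 218/9

σ = √(218/9) ≈ 4.9216


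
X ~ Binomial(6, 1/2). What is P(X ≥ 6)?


P(X ≥ 6) = Σ P(X=i) for i=6..6
P(X=6) = 1/64
Sum = 1/64

P(X ≥ 6) = 1/64 ≈ 1.56%


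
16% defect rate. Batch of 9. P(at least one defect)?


P(all good) = (21/25)^9 = 794280046581/3814697265625
P(≥1 defect) = 3020417219044/3814697265625

P = 3020417219044/3814697265625 ≈ 79.18%


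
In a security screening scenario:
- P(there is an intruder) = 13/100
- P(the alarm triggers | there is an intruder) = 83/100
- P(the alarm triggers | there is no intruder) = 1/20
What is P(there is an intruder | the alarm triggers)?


Using Bayes' theorem:
P(A|B) = P(B|A)·P(A) / P(B)

P(the alarm triggers) = 83/100 × 13/100 + 1/20 × 87/100
= 1079/10000 + 87/2000 = 757/5000

P(there is an intruder|the alarm triggers) = (1079/10000) / (757/5000) = 1079/1514

P(there is an intruder|the alarm triggers) = 1079/1514 ≈ 71.27%


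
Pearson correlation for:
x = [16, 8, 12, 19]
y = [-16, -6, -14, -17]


n=4, Σx=55, Σy=-53, Σxy=-795, Σx²=825, Σy²=777
r = (4×(-795) - 55×(-53))/√((4×825 - 55²)(4×777 - (-53)²))
= -265/√(275×299) = -265/√82225 ≈ -265/286.7490 ≈ -0.9242

r ≈ -0.9242


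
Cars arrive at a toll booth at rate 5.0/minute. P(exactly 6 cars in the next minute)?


Poisson(λ=5.0): P(X=6) = e^(-λ)×λ^k/k!
= e^(-5.0) × 5.0^6 / 6!
≈ 0.006737946999 × 15625 / 720 ≈ 0.146223

P(X=6) ≈ 0.146223 ≈ 14.62%


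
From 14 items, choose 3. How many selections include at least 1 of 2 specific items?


Complement: C(14,3) - C(12,3) = 364 - 220 = 144

144


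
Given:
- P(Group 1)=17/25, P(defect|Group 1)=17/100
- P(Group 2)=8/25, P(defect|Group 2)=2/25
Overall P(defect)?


P(B) = Σ P(B|Aᵢ)×P(Aᵢ)
  17/100×17/25 = 289/2500
  2/25×8/25 = 16/625
Sum = 353/2500

P(defect) = 353/2500 ≈ 14.12%


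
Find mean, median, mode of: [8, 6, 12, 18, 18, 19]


Sorted: [6, 8, 12, 18, 18, 19]
Mean = 81/6 = 27/2
Median = 15
Freq: {8: 1, 6: 1, 12: 1, 18: 2, 19: 1}
Mode: [18]

Mean=27/2, Median=15, Mode=18


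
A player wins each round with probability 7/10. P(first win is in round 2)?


Geometric: P(X=2) = (1-p)^(k-1)×p = (3/10)^1×7/10 = 21/100

P(X=2) = 21/100 ≈ 21.00%


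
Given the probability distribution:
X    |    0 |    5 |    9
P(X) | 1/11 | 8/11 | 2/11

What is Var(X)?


E[X] = 58/11
E[X²] = 362/11
Var(X) = E[X²] - (E[X])² = 362/11 - 3364/121 = 618/121

Var(X) = 618/121 ≈ 5.1074


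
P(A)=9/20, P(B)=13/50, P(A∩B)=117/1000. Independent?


P(A)×P(B) = 117/1000
P(A∩B) = 117/1000
Equal ✓ → Independent

Yes, independent


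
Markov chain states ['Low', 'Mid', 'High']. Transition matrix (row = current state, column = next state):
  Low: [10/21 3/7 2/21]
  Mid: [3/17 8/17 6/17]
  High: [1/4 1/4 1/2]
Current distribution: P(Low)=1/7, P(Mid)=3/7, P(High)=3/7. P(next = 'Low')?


P(next=Low) = Σᵢ P(now=i)×P(i→Low)
= 1/7×10/21 + 3/7×3/17 + 3/7×1/4
= 10/147 + 9/119 + 3/28 = 2507/9996

P = 2507/9996 ≈ 0.2508


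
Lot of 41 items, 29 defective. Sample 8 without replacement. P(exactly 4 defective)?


Hypergeometric: C(29,4)×C(12,4)/C(41,8)
= 23751×495/95548245 = 60291/489991

P(X=4) = 60291/489991 ≈ 12.30%


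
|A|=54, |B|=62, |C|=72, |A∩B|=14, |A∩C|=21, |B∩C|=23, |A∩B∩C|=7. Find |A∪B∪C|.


|A∪B∪C| = 54+62+72-14-21-23+7 = 137

|A∪B∪C| = 137


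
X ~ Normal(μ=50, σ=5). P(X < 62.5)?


z = (62.5-50)/5 = 2.5
P(Z < 2.5) = 0.9938

P(X < 62.5) ≈ 0.9938


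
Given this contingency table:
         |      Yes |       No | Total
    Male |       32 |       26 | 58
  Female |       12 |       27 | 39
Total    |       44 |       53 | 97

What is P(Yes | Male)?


P(Yes | Male) = 32/(32+26) = 32/58 = 16/29

P(Yes|Male) = 16/29 ≈ 55.17%


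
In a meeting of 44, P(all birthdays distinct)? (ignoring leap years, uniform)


P(all different) = Π(365-i)/365 for i=0..43
= (365/365)×(364/365)×...×(322/365)
= 0.067115

P ≈ 0.0671 ≈ 6.71%


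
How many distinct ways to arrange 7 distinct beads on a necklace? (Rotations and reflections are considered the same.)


Free circular arrangements: rotations and reflections both identified.
(n-1)!/2 = 6!/2 = 720/2 = 360

360


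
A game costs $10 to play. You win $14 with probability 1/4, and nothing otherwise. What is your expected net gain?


E[gain] = (14-10)×1/4 + (-10)×3/4
= 1 - 15/2 = -13/2

Expected net gain = $-13/2 ≈ $-6.50


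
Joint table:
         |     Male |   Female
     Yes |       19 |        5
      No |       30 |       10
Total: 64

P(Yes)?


P(Yes) = (19+5)/64 = 24/64 = 3/8

P(Yes) = 3/8 ≈ 37.50%


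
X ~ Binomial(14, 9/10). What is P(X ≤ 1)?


P(X ≤ 1) = Σ P(X=i) for i=0..1
P(X=0) = 1/100000000000000
P(X=1) = 63/50000000000000
Sum = 127/100000000000000

P(X ≤ 1) = 127/100000000000000 ≈ 0.00%


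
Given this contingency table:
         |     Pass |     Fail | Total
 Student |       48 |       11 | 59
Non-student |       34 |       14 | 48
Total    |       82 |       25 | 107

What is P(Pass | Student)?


P(Pass | Student) = 48/(48+11) = 48/59

P(Pass|Student) = 48/59 ≈ 81.36%


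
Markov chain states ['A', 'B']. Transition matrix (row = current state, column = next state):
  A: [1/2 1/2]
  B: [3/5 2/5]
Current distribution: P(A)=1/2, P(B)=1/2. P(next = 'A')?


P(next=A) = Σᵢ P(now=i)×P(i→A)
= 1/2×1/2 + 1/2×3/5
= 1/4 + 3/10 = 11/20

P = 11/20 ≈ 0.5500


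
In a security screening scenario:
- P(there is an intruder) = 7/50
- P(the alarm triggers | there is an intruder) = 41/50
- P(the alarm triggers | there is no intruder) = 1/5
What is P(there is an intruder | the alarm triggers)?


Using Bayes' theorem:
P(A|B) = P(B|A)·P(A) / P(B)

P(the alarm triggers) = 41/50 × 7/50 + 1/5 × 43/50
= 287/2500 + 43/250 = 717/2500

P(there is an intruder|the alarm triggers) = (287/2500) / (717/2500) = 287/717

P(there is an intruder|the alarm triggers) = 287/717 ≈ 40.03%


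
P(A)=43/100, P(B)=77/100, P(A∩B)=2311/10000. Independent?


P(A)×P(B) = 3311/10000
P(A∩B) = 2311/10000
Not equal → NOT independent

No, not independent


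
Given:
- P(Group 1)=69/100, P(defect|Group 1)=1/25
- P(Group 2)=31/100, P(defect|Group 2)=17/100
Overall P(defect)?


P(B) = Σ P(B|Aᵢ)×P(Aᵢ)
  1/25×69/100 = 69/2500
  17/100×31/100 = 527/10000
Sum = 803/10000

P(defect) = 803/10000 ≈ 8.03%


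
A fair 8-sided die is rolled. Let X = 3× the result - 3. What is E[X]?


E[die] = (1+8)/2 = 9/2
E[X] = 3×9/2 - 3 = 21/2

E[X] = 21/2


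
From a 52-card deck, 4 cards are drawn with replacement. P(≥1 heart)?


P(not a heart) = 39/52 = 3/4
P(none in 4 draws) = (3/4)^4 = 81/256
P(≥1 heart) = 1 - 81/256 = 175/256

P = 175/256 ≈ 68.36%


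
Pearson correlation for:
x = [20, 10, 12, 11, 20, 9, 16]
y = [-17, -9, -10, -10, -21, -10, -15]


n=7, Σx=98, Σy=-92, Σxy=-1410, Σx²=1502, Σy²=1336
r = (7×(-1410) - 98×(-92))/√((7×1502 - 98²)(7×1336 - (-92)²))
= -854/√(910×888) = -854/√808080 ≈ -854/898.9327 ≈ -0.9500

r ≈ -0.9500


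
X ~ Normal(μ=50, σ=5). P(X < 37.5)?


z = (37.5-50)/5 = -2.5
P(Z < -2.5) = 0.0062

P(X < 37.5) ≈ 0.0062


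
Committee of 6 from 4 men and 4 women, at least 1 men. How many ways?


Count by #men:
  2M,4W: C(4,2)×C(4,4)=6
  3M,3W: C(4,3)×C(4,3)=16
  4M,2W: C(4,4)×C(4,2)=6
Total = 28

28


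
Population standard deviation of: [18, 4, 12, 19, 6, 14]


Mean = 73/6
  (18-73/6)²=1225/36
  (4-73/6)²=2401/36
  (12-73/6)²=1/36
  (19-73/6)²=1681/36
  (6-73/6)²=1369/36
  (14-73/6)²=121/36
Σ(x-μ)² = 1133/6
σ² = (1133/6)/6 = 1133/36

σ = √(1133/36) ≈ 5.6100


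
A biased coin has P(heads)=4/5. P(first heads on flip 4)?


Geometric: P(X=4) = (1-p)^(k-1)×p = (1/5)^3×4/5 = 4/625

P(X=4) = 4/625 ≈ 0.64%


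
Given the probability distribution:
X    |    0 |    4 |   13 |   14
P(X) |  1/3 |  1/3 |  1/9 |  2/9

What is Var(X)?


E[X] = 53/9
E[X²] = 203/3
Var(X) = E[X²] - (E[X])² = 203/3 - 2809/81 = 2672/81

Var(X) = 2672/81 ≈ 32.9877


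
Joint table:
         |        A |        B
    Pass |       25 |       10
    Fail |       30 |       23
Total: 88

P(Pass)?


P(Pass) = (25+10)/88 = 35/88

P(Pass) = 35/88 ≈ 39.77%


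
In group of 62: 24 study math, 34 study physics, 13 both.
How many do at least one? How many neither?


|A∪B| = 24+34-13 = 45
Neither = 62-45 = 17

At least one: 45; Neither: 17


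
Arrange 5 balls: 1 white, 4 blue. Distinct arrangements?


5!/(1!×4!) = 5

5


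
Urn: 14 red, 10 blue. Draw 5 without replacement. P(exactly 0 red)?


Hypergeometric: C(14,0)×C(10,5)/C(24,5)
= 1×252/42504 = 3/506

P(X=0) = 3/506 ≈ 0.59%


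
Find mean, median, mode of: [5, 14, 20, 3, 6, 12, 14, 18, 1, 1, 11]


Sorted: [1, 1, 3, 5, 6, 11, 12, 14, 14, 18, 20]
Mean = 105/11
Median = 11
Freq: {5: 1, 14: 2, 20: 1, 3: 1, 6: 1, 12: 1, 18: 1, 1: 2, 11: 1}
Mode: [1, 14]

Mean=105/11, Median=11, Mode=[1, 14]


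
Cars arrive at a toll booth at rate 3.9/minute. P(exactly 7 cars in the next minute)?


Poisson(λ=3.9): P(X=7) = e^(-λ)×λ^k/k!
= e^(-3.9) × 3.9^7 / 7!
≈ 0.02024191145 × 13723.1006679 / 5040 ≈ 0.055115

P(X=7) ≈ 0.055115 ≈ 5.51%


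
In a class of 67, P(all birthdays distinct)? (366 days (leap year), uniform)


P(all different) = Π(366-i)/366 for i=0..66
= (366/366)×(365/366)×...×(300/366)
= 0.001590

P ≈ 0.0016 ≈ 0.16%


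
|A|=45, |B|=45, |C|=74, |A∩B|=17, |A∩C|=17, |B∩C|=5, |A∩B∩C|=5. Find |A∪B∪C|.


|A∪B∪C| = 45+45+74-17-17-5+5 = 130

|A∪B∪C| = 130


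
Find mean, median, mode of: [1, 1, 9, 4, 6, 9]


Sorted: [1, 1, 4, 6, 9, 9]
Mean = 30/6 = 5
Median = 5
Freq: {1: 2, 9: 2, 4: 1, 6: 1}
Mode: [1, 9]

Mean=5, Median=5, Mode=[1, 9]


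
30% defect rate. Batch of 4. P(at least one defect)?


P(all good) = (7/10)^4 = 2401/10000
P(≥1 defect) = 7599/10000

P = 7599/10000 ≈ 75.99%


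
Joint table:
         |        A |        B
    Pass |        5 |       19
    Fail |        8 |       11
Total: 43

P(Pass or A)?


P(Pass∨A) = P(Pass) + P(A) - P(Pass∧A)
= (24 + 13 - 5)/43 = 32/43

P = 32/43 ≈ 74.42%


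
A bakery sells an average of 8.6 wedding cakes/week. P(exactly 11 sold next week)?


Poisson(λ=8.6): P(X=11) = e^(-λ)×λ^k/k!
= e^(-8.6) × 8.6^11 / 11!
≈ 0.0001841057937 × 19031935784.4 / 39916800 ≈ 0.087780

P(X=11) ≈ 0.087780 ≈ 8.78%


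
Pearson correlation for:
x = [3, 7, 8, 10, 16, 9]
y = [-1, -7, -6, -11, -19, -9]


n=6, Σx=53, Σy=-53, Σxy=-595, Σx²=559, Σy²=649
r = (6×(-595) - 53×(-53))/√((6×559 - 53²)(6×649 - (-53)²))
= -761/√(545×1085) = -761/√591325 ≈ -761/768.9766 ≈ -0.9896

r ≈ -0.9896


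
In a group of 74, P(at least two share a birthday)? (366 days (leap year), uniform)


P(all different) = Π(366-i)/366 for i=0..73
= 0.000360
P(match) = 1 - 0.000360 = 0.999640

P ≈ 0.9996 ≈ 99.96%


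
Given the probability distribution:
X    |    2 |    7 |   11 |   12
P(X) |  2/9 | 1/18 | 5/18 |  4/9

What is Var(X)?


E[X] = 83/9
E[X²] = 911/9
Var(X) = E[X²] - (E[X])² = 911/9 - 6889/81 = 1310/81

Var(X) = 1310/81 ≈ 16.1728


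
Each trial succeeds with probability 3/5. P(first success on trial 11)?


Geometric: P(X=11) = (1-p)^(k-1)×p = (2/5)^10×3/5 = 3072/48828125

P(X=11) = 3072/48828125 ≈ 0.01%


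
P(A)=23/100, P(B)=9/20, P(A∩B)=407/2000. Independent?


P(A)×P(B) = 207/2000
P(A∩B) = 407/2000
Not equal → NOT independent

No, not independent


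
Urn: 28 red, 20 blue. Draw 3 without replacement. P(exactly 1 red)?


Hypergeometric: C(28,1)×C(20,2)/C(48,3)
= 28×190/17296 = 665/2162

P(X=1) = 665/2162 ≈ 30.76%


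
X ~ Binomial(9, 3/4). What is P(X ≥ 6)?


P(X ≥ 6) = Σ P(X=i) for i=6..9
P(X=6) = 15309/65536
P(X=7) = 19683/65536
P(X=8) = 59049/262144
P(X=9) = 19683/262144
Sum = 54675/65536

P(X ≥ 6) = 54675/65536 ≈ 83.43%


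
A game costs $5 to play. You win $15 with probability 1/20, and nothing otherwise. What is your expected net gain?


E[gain] = (15-5)×1/20 + (-5)×19/20
= 1/2 - 19/4 = -17/4

Expected net gain = $-17/4 ≈ $-4.25


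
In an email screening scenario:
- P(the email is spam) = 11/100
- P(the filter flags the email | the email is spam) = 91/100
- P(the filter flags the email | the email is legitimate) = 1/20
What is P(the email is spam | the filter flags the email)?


Using Bayes' theorem:
P(A|B) = P(B|A)·P(A) / P(B)

P(the filter flags the email) = 91/100 × 11/100 + 1/20 × 89/100
= 1001/10000 + 89/2000 = 723/5000

P(the email is spam|the filter flags the email) = (1001/10000) / (723/5000) = 1001/1446

P(the email is spam|the filter flags the email) = 1001/1446 ≈ 69.23%


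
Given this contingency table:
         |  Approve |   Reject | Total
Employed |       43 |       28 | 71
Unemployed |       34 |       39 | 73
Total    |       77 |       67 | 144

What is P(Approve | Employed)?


P(Approve | Employed) = 43/(43+28) = 43/71

P(Approve|Employed) = 43/71 ≈ 60.56%


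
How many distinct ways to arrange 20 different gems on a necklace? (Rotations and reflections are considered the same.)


Free circular arrangements: rotations and reflections both identified.
(n-1)!/2 = 19!/2 = 121645100408832000/2 = 60822550204416000

60822550204416000


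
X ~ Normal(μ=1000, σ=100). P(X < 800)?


z = (800-1000)/100 = -2.0
P(Z < -2.0) = 0.0228

P(X < 800) ≈ 0.0228


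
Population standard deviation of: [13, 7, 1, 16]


Mean = 37/4
  (13-37/4)²=225/16
  (7-37/4)²=81/16
  (1-37/4)²=1089/16
  (16-37/4)²=729/16
Σ(x-μ)² = 531/4
σ² = (531/4)/4 = 531/16

σ = √(531/16) ≈ 5.7609


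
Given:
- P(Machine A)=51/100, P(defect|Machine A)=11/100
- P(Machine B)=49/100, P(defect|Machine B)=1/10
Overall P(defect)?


P(B) = Σ P(B|Aᵢ)×P(Aᵢ)
  11/100×51/100 = 561/10000
  1/10×49/100 = 49/1000
Sum = 1051/10000

P(defect) = 1051/10000 ≈ 10.51%


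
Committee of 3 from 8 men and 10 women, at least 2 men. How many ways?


Count by #men:
  2M,1W: C(8,2)×C(10,1)=280
  3M,0W: C(8,3)×C(10,0)=56
Total = 336

336


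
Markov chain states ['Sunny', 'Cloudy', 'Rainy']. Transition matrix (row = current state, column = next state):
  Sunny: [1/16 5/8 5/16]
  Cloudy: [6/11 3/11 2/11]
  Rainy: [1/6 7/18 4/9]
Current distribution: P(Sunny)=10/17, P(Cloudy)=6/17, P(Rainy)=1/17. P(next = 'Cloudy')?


P(next=Cloudy) = Σᵢ P(now=i)×P(i→Cloudy)
= 10/17×5/8 + 6/17×3/11 + 1/17×7/18
= 25/68 + 18/187 + 7/306 = 3277/6732

P = 3277/6732 ≈ 0.4868


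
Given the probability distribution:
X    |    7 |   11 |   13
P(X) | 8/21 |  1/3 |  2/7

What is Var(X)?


E[X] = 211/21
E[X²] = 751/7
Var(X) = E[X²] - (E[X])² = 751/7 - 44521/441 = 2792/441

Var(X) = 2792/441 ≈ 6.3311


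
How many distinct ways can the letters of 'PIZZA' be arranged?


Letters: 5, freq: {'P': 1, 'I': 1, 'Z': 2, 'A': 1}
5!/(1!×1!×2!×1!) = 120/2 = 60

60


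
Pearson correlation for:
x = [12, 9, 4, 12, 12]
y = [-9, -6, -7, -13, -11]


n=5, Σx=49, Σy=-46, Σxy=-478, Σx²=529, Σy²=456
r = (5×(-478) - 49×(-46))/√((5×529 - 49²)(5×456 - (-46)²))
= -136/√(244×164) = -136/√40016 ≈ -136/200.0400 ≈ -0.6799

r ≈ -0.6799


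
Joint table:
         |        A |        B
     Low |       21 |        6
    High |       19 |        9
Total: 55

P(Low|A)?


P(Low|A) = 21/(21+19) = 21/40

P = 21/40 ≈ 52.50%


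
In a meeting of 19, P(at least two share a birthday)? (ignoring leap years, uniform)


P(all different) = Π(365-i)/365 for i=0..18
= 0.620881
P(match) = 1 - 0.620881 = 0.379119

P ≈ 0.3791 ≈ 37.91%


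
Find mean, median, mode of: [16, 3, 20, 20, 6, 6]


Sorted: [3, 6, 6, 16, 20, 20]
Mean = 71/6
Median = 11
Freq: {16: 1, 3: 1, 20: 2, 6: 2}
Mode: [6, 20]

Mean=71/6, Median=11, Mode=[6, 20]


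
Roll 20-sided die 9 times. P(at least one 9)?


P(no 9)^9 = (19/20)^9 = 322687697779/512000000000
P(≥1) = 1 - 322687697779/512000000000 = 189312302221/512000000000

P = 189312302221/512000000000 ≈ 36.98%


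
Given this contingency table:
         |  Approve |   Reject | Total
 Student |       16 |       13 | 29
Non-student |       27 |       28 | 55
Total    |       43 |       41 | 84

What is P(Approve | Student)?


P(Approve | Student) = 16/(16+13) = 16/29

P(Approve|Student) = 16/29 ≈ 55.17%


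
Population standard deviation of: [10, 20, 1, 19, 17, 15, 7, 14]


Mean = 103/8
  (10-103/8)²=529/64
  (20-103/8)²=3249/64
  (1-103/8)²=9025/64
  (19-103/8)²=2401/64
  (17-103/8)²=1089/64
  (15-103/8)²=289/64
  (7-103/8)²=2209/64
  (14-103/8)²=81/64
Σ(x-μ)² = 2359/8
σ² = (2359/8)/8 = 2359/64

σ = √(2359/64) ≈ 6.0712


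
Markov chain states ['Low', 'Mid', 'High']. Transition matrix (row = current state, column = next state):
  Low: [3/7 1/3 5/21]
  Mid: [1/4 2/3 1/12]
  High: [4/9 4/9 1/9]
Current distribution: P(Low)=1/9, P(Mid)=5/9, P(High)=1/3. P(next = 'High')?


P(next=High) = Σᵢ P(now=i)×P(i→High)
= 1/9×5/21 + 5/9×1/12 + 1/3×1/9
= 5/189 + 5/108 + 1/27 = 83/756

P = 83/756 ≈ 0.1098


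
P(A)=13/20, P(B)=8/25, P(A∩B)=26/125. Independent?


P(A)×P(B) = 26/125
P(A∩B) = 26/125
Equal ✓ → Independent

Yes, independent


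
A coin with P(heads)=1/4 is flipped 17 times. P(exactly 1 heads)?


Binomial: P(X=1) = C(17,1)×p^1×(1-p)^16
= 17 × 1/4 × 43046721/4294967296 = 731794257/17179869184

P(X=1) = 731794257/17179869184 ≈ 4.26%


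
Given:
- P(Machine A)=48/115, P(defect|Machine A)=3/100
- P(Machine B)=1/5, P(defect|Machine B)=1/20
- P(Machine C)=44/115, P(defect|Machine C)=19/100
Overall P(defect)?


P(B) = Σ P(B|Aᵢ)×P(Aᵢ)
  3/100×48/115 = 36/2875
  1/20×1/5 = 1/100
  19/100×44/115 = 209/2875
Sum = 219/2300

P(defect) = 219/2300 ≈ 9.52%


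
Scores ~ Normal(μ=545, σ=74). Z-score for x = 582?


z = (x - μ)/σ = (582 - 545)/74 = 0.5

z = 0.5


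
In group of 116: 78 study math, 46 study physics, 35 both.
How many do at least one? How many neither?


|A∪B| = 78+46-35 = 89
Neither = 116-89 = 27

At least one: 89; Neither: 27


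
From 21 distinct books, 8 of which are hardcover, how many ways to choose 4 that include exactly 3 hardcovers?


Choose 3 of the 8 hardcovers and 1 of the other 13 books:
C(8,3)×C(13,1) = 56×13 = 728

728


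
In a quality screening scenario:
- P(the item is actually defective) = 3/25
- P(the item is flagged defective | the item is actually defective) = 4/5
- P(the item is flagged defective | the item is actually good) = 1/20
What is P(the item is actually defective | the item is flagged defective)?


Using Bayes' theorem:
P(A|B) = P(B|A)·P(A) / P(B)

P(the item is flagged defective) = 4/5 × 3/25 + 1/20 × 22/25
= 12/125 + 11/250 = 7/50

P(the item is actually defective|the item is flagged defective) = (12/125) / (7/50) = 24/35

P(the item is actually defective|the item is flagged defective) = 24/35 ≈ 68.57%


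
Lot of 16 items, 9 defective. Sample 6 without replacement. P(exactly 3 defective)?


Hypergeometric: C(9,3)×C(7,3)/C(16,6)
= 84×35/8008 = 105/286

P(X=3) = 105/286 ≈ 36.71%


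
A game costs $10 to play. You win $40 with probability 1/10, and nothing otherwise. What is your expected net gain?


E[gain] = (40-10)×1/10 + (-10)×9/10
= 3 - 9 = -6

Expected net gain = $-6 ≈ $-6.00


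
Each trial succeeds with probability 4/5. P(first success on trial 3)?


Geometric: P(X=3) = (1-p)^(k-1)×p = (1/5)^2×4/5 = 4/125

P(X=3) = 4/125 ≈ 3.20%


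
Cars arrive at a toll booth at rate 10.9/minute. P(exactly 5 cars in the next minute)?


Poisson(λ=10.9): P(X=5) = e^(-λ)×λ^k/k!
= e^(-10.9) × 10.9^5 / 5!
≈ 1.8458234e-05 × 153862.39549 / 120 ≈ 0.023667

P(X=5) ≈ 0.023667 ≈ 2.37%


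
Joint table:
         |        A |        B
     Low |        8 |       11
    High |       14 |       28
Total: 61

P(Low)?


P(Low) = (8+11)/61 = 19/61

P(Low) = 19/61 ≈ 31.15%


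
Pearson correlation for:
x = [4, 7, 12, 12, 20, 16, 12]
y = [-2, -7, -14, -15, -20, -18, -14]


n=7, Σx=83, Σy=-90, Σxy=-1261, Σx²=1153, Σy²=1394
r = (7×(-1261) - 83×(-90))/√((7×1153 - 83²)(7×1394 - (-90)²))
= -1357/√(1182×1658) = -1357/√1959756 ≈ -1357/1399.9129 ≈ -0.9693

r ≈ -0.9693


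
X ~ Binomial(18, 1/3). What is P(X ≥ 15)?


P(X ≥ 15) = Σ P(X=i) for i=15..18
P(X=15) = 2176/129140163
P(X=16) = 68/43046721
P(X=17) = 4/43046721
P(X=18) = 1/387420489
Sum = 7177/387420489

P(X ≥ 15) = 7177/387420489 ≈ 0.00%


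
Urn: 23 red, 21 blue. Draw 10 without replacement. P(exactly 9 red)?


Hypergeometric: C(23,9)×C(21,1)/C(44,10)
= 817190×21/2481256778 = 5865/848003

P(X=9) = 5865/848003 ≈ 0.69%


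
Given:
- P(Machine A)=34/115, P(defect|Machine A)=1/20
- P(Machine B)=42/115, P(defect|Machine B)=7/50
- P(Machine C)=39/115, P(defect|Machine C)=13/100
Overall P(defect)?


P(B) = Σ P(B|Aᵢ)×P(Aᵢ)
  1/20×34/115 = 17/1150
  7/50×42/115 = 147/2875
  13/100×39/115 = 507/11500
Sum = 11/100

P(defect) = 11/100 ≈ 11.00%


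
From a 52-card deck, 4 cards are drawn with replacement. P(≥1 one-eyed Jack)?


P(not a one-eyed Jack) = 50/52 = 25/26
P(none in 4 draws) = (25/26)^4 = 390625/456976
P(≥1 one-eyed Jack) = 1 - 390625/456976 = 66351/456976

P = 66351/456976 ≈ 14.52%


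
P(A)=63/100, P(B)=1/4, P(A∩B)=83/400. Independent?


P(A)×P(B) = 63/400
P(A∩B) = 83/400
Not equal → NOT independent

No, not independent


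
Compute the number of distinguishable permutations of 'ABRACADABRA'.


Letters: 11, freq: {'A': 5, 'B': 2, 'R': 2, 'C': 1, 'D': 1}
11!/(5!×2!×2!×1!×1!) = 39916800/480 = 83160

83160


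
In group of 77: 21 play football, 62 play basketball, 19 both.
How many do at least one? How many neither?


|A∪B| = 21+62-19 = 64
Neither = 77-64 = 13

At least one: 64; Neither: 13


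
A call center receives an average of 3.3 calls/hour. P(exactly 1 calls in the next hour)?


Poisson(λ=3.3): P(X=1) = e^(-λ)×λ^k/k!
= e^(-3.3) × 3.3^1 / 1!
≈ 0.0368831674 × 3.3 / 1 ≈ 0.121714

P(X=1) ≈ 0.121714 ≈ 12.17%
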